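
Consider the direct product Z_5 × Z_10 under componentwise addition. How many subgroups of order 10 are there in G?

6

|G| = 50 and 10 | 50, so subgroups of order 10 are possible by Lagrange.
The subgroups of order 10 are: {(0,0), (0,1), (0,2), (0,3), (0,4), (0,5), (0,6), (0,7), (0,8), (0,9)}; {(0,0), (0,5), (1,0), (1,5), (2,0), (2,5), (3,0), (3,5), (4,0), (4,5)}; {(0,0), (0,5), (1,1), (1,6), (2,2), (2,7), (3,3), (3,8), (4,4), (4,9)}; {(0,0), (0,5), (1,2), (1,7), (2,4), (2,9), (3,1), (3,6), (4,3), (4,8)}; … (6 in all).
So G has 6 subgroups of order 10.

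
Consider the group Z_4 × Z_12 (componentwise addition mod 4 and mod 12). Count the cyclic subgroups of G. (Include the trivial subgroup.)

Group the elements of G by the cyclic subgroup they generate; each cyclic subgroup of order d accounts for φ(d) elements.
Cyclic subgroups by order — order 1: 1; order 2: 3; order 3: 1; order 4: 6; order 6: 3; order 12: 6.
Total: 20.

20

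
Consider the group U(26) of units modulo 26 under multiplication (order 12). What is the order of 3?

3

Compute successive powers of 3 mod 26: 3, 9, 1; 3^3 ≡ 1 (mod 26).
So |⟨3⟩| = 3.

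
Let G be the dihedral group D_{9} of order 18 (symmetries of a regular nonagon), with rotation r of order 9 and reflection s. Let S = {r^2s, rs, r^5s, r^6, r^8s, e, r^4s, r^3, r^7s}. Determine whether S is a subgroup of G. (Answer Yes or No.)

Closure fails: r^7s · r^2s = r^5 ∉ S. So S is not a subgroup.

No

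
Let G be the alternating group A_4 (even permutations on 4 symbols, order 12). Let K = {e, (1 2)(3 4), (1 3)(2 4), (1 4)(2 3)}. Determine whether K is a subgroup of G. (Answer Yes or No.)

|K| = 4 divides |G| = 12, consistent with Lagrange.
K contains the identity, every element's inverse is in K, and K is closed under ∘: it is a subgroup.

Yes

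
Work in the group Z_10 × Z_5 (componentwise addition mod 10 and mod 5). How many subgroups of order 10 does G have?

6

|G| = 50 and 10 | 50, so subgroups of order 10 are possible by Lagrange.
The subgroups of order 10 are: {(0,0), (0,1), (0,2), (0,3), (0,4), (5,0), (5,1), (5,2), (5,3), (5,4)}; {(0,0), (1,0), (2,0), (3,0), (4,0), (5,0), (6,0), (7,0), (8,0), (9,0)}; {(0,0), (1,1), (2,2), (3,3), (4,4), (5,0), (6,1), (7,2), (8,3), (9,4)}; {(0,0), (1,2), (2,4), (3,1), (4,3), (5,0), (6,2), (7,4), (8,1), (9,3)}; … (6 in all).
So G has 6 subgroups of order 10.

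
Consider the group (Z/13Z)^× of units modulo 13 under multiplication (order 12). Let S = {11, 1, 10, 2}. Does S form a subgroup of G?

No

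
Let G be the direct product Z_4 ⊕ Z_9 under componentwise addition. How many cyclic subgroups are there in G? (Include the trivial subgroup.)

A cyclic subgroup of order d is generated by each of its φ(d) elements of order d, so the cyclic subgroups of order d number (#elements of order d)/φ(d).
Cyclic subgroups by order — order 1: 1; order 2: 1; order 3: 1; order 4: 1; order 6: 1; order 9: 1; order 12: 1; order 18: 1; order 36: 1.
Total: 9.

9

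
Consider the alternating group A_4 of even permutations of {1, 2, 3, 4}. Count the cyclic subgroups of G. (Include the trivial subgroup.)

Group the elements of G by the cyclic subgroup they generate; each cyclic subgroup of order d accounts for φ(d) elements.
Cyclic subgroups by order — order 1: 1; order 2: 3; order 3: 4.
Total: 8.

8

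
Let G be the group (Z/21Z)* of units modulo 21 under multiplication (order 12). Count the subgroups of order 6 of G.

3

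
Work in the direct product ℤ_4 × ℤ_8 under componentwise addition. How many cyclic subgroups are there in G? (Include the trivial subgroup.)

Each element a generates a cyclic subgroup ⟨a⟩; distinct elements may generate the same one (a cyclic group of order d has φ(d) generators).
Cyclic subgroups by order — order 1: 1; order 2: 3; order 4: 6; order 8: 4.
Total: 14.

14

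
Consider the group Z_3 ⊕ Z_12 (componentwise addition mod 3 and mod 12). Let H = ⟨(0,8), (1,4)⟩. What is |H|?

|⟨(0,8)⟩| = 3 and |⟨(1,4)⟩| = 3, so |H| is a multiple of lcm(3, 3) = 3 and divides |G| = 36.
Closing under the operation: H = {(0,0), (0,4), (0,8), (1,0), (1,4), (1,8), (2,0), (2,4), (2,8)}, so |H| = 9.

9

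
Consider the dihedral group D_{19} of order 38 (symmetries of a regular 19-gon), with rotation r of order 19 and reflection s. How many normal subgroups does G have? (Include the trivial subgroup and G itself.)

3

G has 22 subgroups. Checking conjugation-invariance by order — order 1: 1/1 normal; order 2: 0/19 normal; order 19: 1/1 normal; order 38: 1/1 normal.
Total normal subgroups: 3.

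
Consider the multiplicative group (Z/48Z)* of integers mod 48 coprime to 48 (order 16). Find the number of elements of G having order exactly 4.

The elements of order 4 are: 5, 11, 13, 19, 29, 35, 37, 43.
That's 8.

8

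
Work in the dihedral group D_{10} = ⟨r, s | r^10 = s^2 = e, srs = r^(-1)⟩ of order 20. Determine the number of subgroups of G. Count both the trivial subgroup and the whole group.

|G| = 20, so by Lagrange every subgroup order divides 20. Divisors: 1, 2, 4, 5, 10, 20.
Subgroups by order — order 1: 1; order 2: 11; order 4: 5; order 5: 1; order 10: 3; order 20: 1.
Total: 1 + 11 + 5 + 1 + 3 + 1 = 22.

22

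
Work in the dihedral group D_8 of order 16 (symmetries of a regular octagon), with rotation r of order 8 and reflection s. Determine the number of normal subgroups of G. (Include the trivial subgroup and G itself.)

7

G has 19 subgroups. Checking conjugation-invariance by order — order 1: 1/1 normal; order 2: 1/9 normal; order 4: 1/5 normal; order 8: 3/3 normal; order 16: 1/1 normal.
Total normal subgroups: 7.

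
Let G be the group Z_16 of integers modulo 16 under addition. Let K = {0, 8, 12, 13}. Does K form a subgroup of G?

No

12 ∈ K but its inverse 4 ∉ K, so K is not a subgroup.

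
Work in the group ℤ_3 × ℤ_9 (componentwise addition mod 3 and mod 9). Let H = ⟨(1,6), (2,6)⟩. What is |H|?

|⟨(1,6)⟩| = 3 and |⟨(2,6)⟩| = 3, so |H| is a multiple of lcm(3, 3) = 3 and divides |G| = 27.
Closing under the operation: H = {(0,0), (0,3), (0,6), (1,0), (1,3), (1,6), (2,0), (2,3), (2,6)}, so |H| = 9.

9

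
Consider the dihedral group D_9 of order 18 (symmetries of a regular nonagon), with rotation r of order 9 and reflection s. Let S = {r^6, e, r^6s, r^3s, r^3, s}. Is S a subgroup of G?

|S| = 6 divides |G| = 18, consistent with Lagrange.
S contains the identity, every element's inverse is in S, and S is closed under ·: it is a subgroup.

Yes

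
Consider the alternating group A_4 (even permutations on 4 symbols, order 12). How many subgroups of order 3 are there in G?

4

|G| = 12 and 3 | 12, so subgroups of order 3 are possible by Lagrange.
The subgroups of order 3 are: {e, (1 2 3), (1 3 2)}; {e, (1 2 4), (1 4 2)}; {e, (1 3 4), (1 4 3)}; {e, (2 3 4), (2 4 3)}.
So G has 4 subgroups of order 3.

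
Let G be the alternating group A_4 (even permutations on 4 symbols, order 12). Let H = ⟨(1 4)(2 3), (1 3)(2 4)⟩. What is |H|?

4

|⟨(1 4)(2 3)⟩| = 2 and |⟨(1 3)(2 4)⟩| = 2, so |H| is a multiple of lcm(2, 2) = 2 and divides |G| = 12.
Closing under the operation: H = {e, (1 2)(3 4), (1 3)(2 4), (1 4)(2 3)}, so |H| = 4.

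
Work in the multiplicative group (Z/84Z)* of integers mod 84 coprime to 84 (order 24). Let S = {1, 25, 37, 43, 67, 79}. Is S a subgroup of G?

|S| = 6 divides |G| = 24, consistent with Lagrange.
S contains the identity, every element's inverse is in S, and S is closed under ·: it is a subgroup.
In fact S = ⟨67⟩.

Yes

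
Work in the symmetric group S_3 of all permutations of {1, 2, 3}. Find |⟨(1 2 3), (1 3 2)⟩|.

3

|⟨(1 2 3)⟩| = 3 and |⟨(1 3 2)⟩| = 3, so |H| is a multiple of lcm(3, 3) = 3 and divides |G| = 6.
Closing under the operation: H = {e, (1 2 3), (1 3 2)}, so |H| = 3.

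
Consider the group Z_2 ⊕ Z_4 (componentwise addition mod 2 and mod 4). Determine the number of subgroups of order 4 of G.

3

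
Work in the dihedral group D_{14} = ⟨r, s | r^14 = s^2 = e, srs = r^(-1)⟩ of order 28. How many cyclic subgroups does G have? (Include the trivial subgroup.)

18

Each element a generates a cyclic subgroup ⟨a⟩; distinct elements may generate the same one (a cyclic group of order d has φ(d) generators).
Cyclic subgroups by order — order 1: 1; order 2: 15; order 7: 1; order 14: 1.
Total: 18.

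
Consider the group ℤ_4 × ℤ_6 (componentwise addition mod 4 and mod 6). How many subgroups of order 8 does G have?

|G| = 24 and 8 | 24, so subgroups of order 8 are possible by Lagrange.
The subgroups of order 8 are: {(0,0), (0,3), (1,0), (1,3), (2,0), (2,3), (3,0), (3,3)}.
So G has 1 subgroup of order 8.

1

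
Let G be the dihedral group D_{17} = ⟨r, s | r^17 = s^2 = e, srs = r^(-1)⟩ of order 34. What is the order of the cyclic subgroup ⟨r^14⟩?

17

Computing powers of r^14: the smallest k with (r^14)^k = e is k = 17.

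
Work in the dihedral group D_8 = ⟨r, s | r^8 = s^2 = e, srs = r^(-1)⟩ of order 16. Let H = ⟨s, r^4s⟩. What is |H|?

4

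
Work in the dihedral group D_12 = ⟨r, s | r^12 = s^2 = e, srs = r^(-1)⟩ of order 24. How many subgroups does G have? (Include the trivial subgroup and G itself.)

34

|G| = 24, so by Lagrange every subgroup order divides 24. Divisors: 1, 2, 3, 4, 6, 8, 12, 24.
Subgroups by order — order 1: 1; order 2: 13; order 3: 1; order 4: 7; order 6: 5; order 8: 3; order 12: 3; order 24: 1.
Total: 1 + 13 + 1 + 7 + 5 + 3 + 3 + 1 = 34.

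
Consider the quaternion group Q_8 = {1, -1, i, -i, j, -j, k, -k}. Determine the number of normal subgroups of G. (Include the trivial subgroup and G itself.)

6

G has 6 subgroups. Checking conjugation-invariance by order — order 1: 1/1 normal; order 2: 1/1 normal; order 4: 3/3 normal; order 8: 1/1 normal.
Total normal subgroups: 6.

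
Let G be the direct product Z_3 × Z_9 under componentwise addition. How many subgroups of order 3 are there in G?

4

|G| = 27 and 3 | 27, so subgroups of order 3 are possible by Lagrange.
The subgroups of order 3 are: {(0,0), (0,3), (0,6)}; {(0,0), (1,0), (2,0)}; {(0,0), (1,3), (2,6)}; {(0,0), (1,6), (2,3)}.
So G has 4 subgroups of order 3.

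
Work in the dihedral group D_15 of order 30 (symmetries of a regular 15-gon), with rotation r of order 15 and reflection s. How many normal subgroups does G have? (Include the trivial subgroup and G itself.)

G has 28 subgroups. Checking conjugation-invariance by order — order 1: 1/1 normal; order 2: 0/15 normal; order 3: 1/1 normal; order 5: 1/1 normal; order 6: 0/5 normal; order 10: 0/3 normal; order 15: 1/1 normal; order 30: 1/1 normal.
Total normal subgroups: 5.

5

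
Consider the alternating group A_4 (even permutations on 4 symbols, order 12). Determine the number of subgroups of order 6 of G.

0

|G| = 12 and 6 | 12, so subgroups of order 6 are possible by Lagrange.
Checking all subgroups of G, none has order 6.
So G has 0 subgroups of order 6.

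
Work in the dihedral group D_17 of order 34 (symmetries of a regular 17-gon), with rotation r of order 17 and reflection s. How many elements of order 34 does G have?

0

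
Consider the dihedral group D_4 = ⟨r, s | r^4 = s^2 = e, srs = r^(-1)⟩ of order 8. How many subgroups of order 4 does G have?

3

|G| = 8 and 4 | 8, so subgroups of order 4 are possible by Lagrange.
The subgroups of order 4 are: {e, r, r^2, r^3}; {e, r^2, s, r^2s}; {e, r^2, rs, r^3s}.
So G has 3 subgroups of order 4.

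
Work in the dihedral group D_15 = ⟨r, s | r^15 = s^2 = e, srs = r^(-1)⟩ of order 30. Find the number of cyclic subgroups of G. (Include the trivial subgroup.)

A cyclic subgroup of order d is generated by each of its φ(d) elements of order d, so the cyclic subgroups of order d number (#elements of order d)/φ(d).
Cyclic subgroups by order — order 1: 1; order 2: 15; order 3: 1; order 5: 1; order 15: 1.
Total: 19.

19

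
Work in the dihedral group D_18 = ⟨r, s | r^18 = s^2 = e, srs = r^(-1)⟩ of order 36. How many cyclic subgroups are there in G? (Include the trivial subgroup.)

Each element a generates a cyclic subgroup ⟨a⟩; distinct elements may generate the same one (a cyclic group of order d has φ(d) generators).
Cyclic subgroups by order — order 1: 1; order 2: 19; order 3: 1; order 6: 1; order 9: 1; order 18: 1.
Total: 24.

24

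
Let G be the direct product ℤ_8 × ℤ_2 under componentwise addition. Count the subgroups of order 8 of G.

3

|G| = 16 and 8 | 16, so subgroups of order 8 are possible by Lagrange.
The subgroups of order 8 are: {(0,0), (0,1), (2,0), (2,1), (4,0), (4,1), (6,0), (6,1)}; {(0,0), (1,0), (2,0), (3,0), (4,0), (5,0), (6,0), (7,0)}; {(0,0), (1,1), (2,0), (3,1), (4,0), (5,1), (6,0), (7,1)}.
So G has 3 subgroups of order 8.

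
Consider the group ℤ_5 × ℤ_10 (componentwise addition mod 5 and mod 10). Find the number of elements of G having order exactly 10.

24

An element (a,b) has order lcm(ord(a), ord(b)); count pairs with lcm equal to 10.
Enumerating gives 24 such elements.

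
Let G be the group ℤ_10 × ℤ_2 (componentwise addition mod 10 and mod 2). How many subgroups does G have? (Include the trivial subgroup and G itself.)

|G| = 20, so by Lagrange every subgroup order divides 20. Divisors: 1, 2, 4, 5, 10, 20.
Subgroups by order — order 1: 1; order 2: 3; order 4: 1; order 5: 1; order 10: 3; order 20: 1.
Total: 1 + 3 + 1 + 1 + 3 + 1 = 10.

10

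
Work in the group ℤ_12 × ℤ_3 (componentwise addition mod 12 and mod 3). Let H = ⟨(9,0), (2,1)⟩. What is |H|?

12

|⟨(9,0)⟩| = 4 and |⟨(2,1)⟩| = 6, so |H| is a multiple of lcm(4, 6) = 12 and divides |G| = 36.
Closing under the operation: H = {(0,0), (1,2), (2,1), (3,0), (4,2), (5,1), (6,0), (7,2), (8,1), (9,0), (10,2), (11,1)}, so |H| = 12.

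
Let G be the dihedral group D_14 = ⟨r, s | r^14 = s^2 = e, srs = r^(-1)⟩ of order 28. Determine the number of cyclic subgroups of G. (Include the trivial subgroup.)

18

A cyclic subgroup of order d is generated by each of its φ(d) elements of order d, so the cyclic subgroups of order d number (#elements of order d)/φ(d).
Cyclic subgroups by order — order 1: 1; order 2: 15; order 7: 1; order 14: 1.
Total: 18.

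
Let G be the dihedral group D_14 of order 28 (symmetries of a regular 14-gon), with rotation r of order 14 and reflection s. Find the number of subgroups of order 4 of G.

|G| = 28 and 4 | 28, so subgroups of order 4 are possible by Lagrange.
The subgroups of order 4 are: {e, r^7, r^3s, r^10s}; {e, r^7, r^4s, r^11s}; {e, r^7, r^5s, r^12s}; {e, r^7, r^6s, r^13s}; … (7 in all).
So G has 7 subgroups of order 4.

7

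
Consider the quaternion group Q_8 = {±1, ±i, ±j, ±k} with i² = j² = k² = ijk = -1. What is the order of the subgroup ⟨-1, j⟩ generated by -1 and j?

4

|⟨-1⟩| = 2 and |⟨j⟩| = 4, so |H| is a multiple of lcm(2, 4) = 4 and divides |G| = 8.
Closing under the operation: H = {1, -1, j, -j}, so |H| = 4.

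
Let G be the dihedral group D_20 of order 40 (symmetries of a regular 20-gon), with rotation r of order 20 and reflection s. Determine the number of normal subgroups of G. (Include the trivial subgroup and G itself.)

9

G has 48 subgroups. Checking conjugation-invariance by order — order 1: 1/1 normal; order 2: 1/21 normal; order 4: 1/11 normal; order 5: 1/1 normal; order 8: 0/5 normal; order 10: 1/5 normal; order 20: 3/3 normal; order 40: 1/1 normal.
Total normal subgroups: 9.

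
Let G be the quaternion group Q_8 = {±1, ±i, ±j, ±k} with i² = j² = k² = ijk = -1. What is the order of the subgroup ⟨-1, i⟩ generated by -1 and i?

4

|⟨-1⟩| = 2 and |⟨i⟩| = 4, so |H| is a multiple of lcm(2, 4) = 4 and divides |G| = 8.
Closing under the operation: H = {1, -1, i, -i}, so |H| = 4.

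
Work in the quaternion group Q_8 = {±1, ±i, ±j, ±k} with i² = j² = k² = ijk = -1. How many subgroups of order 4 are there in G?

|G| = 8 and 4 | 8, so subgroups of order 4 are possible by Lagrange.
The subgroups of order 4 are: {1, -1, i, -i}; {1, -1, j, -j}; {1, -1, k, -k}.
So G has 3 subgroups of order 4.

3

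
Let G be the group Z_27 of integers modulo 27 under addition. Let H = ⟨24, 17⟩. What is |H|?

|⟨24⟩| = 9 and |⟨17⟩| = 27, so |H| is a multiple of lcm(9, 27) = 27 and divides |G| = 27.
Closing {24, 17} under the group operation gives all of G, so |H| = 27.

27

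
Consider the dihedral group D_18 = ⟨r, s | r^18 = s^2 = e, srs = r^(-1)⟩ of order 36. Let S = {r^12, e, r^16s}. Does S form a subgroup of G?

r^12 ∈ S but its inverse r^6 ∉ S, so S is not a subgroup.

No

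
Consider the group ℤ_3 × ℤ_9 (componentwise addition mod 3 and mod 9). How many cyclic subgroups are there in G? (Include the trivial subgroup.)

Group the elements of G by the cyclic subgroup they generate; each cyclic subgroup of order d accounts for φ(d) elements.
Cyclic subgroups by order — order 1: 1; order 3: 4; order 9: 3.
Total: 8.

8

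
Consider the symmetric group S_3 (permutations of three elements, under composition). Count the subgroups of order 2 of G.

|G| = 6 and 2 | 6, so subgroups of order 2 are possible by Lagrange.
The subgroups of order 2 are: {e, (1 2)}; {e, (1 3)}; {e, (2 3)}.
So G has 3 subgroups of order 2.

3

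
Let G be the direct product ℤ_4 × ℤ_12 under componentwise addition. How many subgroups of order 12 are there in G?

|G| = 48 and 12 | 48, so subgroups of order 12 are possible by Lagrange.
The subgroups of order 12 are: {(0,0), (0,1), (0,2), (0,3), (0,4), (0,5), (0,6), (0,7), (0,8), (0,9), (0,10), (0,11)}; {(0,0), (0,2), (0,4), (0,6), (0,8), (0,10), (2,0), (2,2), (2,4), (2,6), (2,8), (2,10)}; {(0,0), (0,2), (0,4), (0,6), (0,8), (0,10), (2,1), (2,3), (2,5), (2,7), (2,9), (2,11)}; {(0,0), (0,4), (0,8), (1,0), (1,4), (1,8), (2,0), (2,4), (2,8), (3,0), (3,4), (3,8)}; … (7 in all).
So G has 7 subgroups of order 12.

7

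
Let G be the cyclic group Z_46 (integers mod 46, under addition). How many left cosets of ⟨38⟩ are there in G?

2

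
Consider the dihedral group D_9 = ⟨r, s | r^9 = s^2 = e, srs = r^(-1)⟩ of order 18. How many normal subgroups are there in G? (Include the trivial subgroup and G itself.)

G has 16 subgroups. Checking conjugation-invariance by order — order 1: 1/1 normal; order 2: 0/9 normal; order 3: 1/1 normal; order 6: 0/3 normal; order 9: 1/1 normal; order 18: 1/1 normal.
Total normal subgroups: 4.

4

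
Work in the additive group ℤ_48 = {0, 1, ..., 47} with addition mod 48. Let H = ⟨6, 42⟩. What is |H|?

8

|⟨6⟩| = 8 and |⟨42⟩| = 8, so |H| is a multiple of lcm(8, 8) = 8 and divides |G| = 48.
Closing under the operation: H = {0, 6, 12, 18, 24, 30, 36, 42}, so |H| = 8.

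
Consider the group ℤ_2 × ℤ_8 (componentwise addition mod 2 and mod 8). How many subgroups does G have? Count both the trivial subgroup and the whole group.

|G| = 16, so by Lagrange every subgroup order divides 16. Divisors: 1, 2, 4, 8, 16.
Subgroups by order — order 1: 1; order 2: 3; order 4: 3; order 8: 3; order 16: 1.
Total: 1 + 3 + 3 + 3 + 1 = 11.

11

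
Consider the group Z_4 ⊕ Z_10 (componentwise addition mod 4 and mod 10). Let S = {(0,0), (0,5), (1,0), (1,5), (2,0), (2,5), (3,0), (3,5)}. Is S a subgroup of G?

Yes

|S| = 8 divides |G| = 40, consistent with Lagrange.
S contains the identity, every element's inverse is in S, and S is closed under +: it is a subgroup.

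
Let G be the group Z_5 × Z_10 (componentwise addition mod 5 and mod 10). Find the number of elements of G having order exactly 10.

An element (a,b) has order lcm(ord(a), ord(b)); count pairs with lcm equal to 10.
Enumerating gives 24 such elements.

24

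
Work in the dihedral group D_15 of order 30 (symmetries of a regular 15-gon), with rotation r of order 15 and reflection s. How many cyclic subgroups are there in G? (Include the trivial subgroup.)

A cyclic subgroup of order d is generated by each of its φ(d) elements of order d, so the cyclic subgroups of order d number (#elements of order d)/φ(d).
Cyclic subgroups by order — order 1: 1; order 2: 15; order 3: 1; order 5: 1; order 15: 1.
Total: 19.

19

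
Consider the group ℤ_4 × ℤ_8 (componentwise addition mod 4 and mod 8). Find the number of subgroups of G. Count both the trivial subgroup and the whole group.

22

|G| = 32, so by Lagrange every subgroup order divides 32. Divisors: 1, 2, 4, 8, 16, 32.
Subgroups by order — order 1: 1; order 2: 3; order 4: 7; order 8: 7; order 16: 3; order 32: 1.
Total: 1 + 3 + 7 + 7 + 3 + 1 = 22.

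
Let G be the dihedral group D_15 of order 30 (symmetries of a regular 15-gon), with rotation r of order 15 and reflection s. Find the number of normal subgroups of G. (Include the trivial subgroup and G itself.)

G has 28 subgroups. Checking conjugation-invariance by order — order 1: 1/1 normal; order 2: 0/15 normal; order 3: 1/1 normal; order 5: 1/1 normal; order 6: 0/5 normal; order 10: 0/3 normal; order 15: 1/1 normal; order 30: 1/1 normal.
Total normal subgroups: 5.

5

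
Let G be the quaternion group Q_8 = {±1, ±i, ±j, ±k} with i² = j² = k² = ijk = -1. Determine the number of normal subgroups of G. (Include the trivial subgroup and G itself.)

6

G has 6 subgroups. Checking conjugation-invariance by order — order 1: 1/1 normal; order 2: 1/1 normal; order 4: 3/3 normal; order 8: 1/1 normal.
Total normal subgroups: 6.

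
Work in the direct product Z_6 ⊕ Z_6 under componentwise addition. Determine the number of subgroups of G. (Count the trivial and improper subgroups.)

30

|G| = 36, so by Lagrange every subgroup order divides 36. Divisors: 1, 2, 3, 4, 6, 9, 12, 18, 36.
Subgroups by order — order 1: 1; order 2: 3; order 3: 4; order 4: 1; order 6: 12; order 9: 1; order 12: 4; order 18: 3; order 36: 1.
Total: 1 + 3 + 4 + 1 + 12 + 1 + 4 + 3 + 1 = 30.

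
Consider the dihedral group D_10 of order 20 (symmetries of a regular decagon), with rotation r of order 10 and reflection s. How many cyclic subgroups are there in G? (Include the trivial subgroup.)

Each element a generates a cyclic subgroup ⟨a⟩; distinct elements may generate the same one (a cyclic group of order d has φ(d) generators).
Cyclic subgroups by order — order 1: 1; order 2: 11; order 5: 1; order 10: 1.
Total: 14.

14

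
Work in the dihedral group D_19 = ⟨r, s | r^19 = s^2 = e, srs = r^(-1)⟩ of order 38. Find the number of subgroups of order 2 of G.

19

|G| = 38 and 2 | 38, so subgroups of order 2 are possible by Lagrange.
The subgroups of order 2 are: {e, r^10s}; {e, r^11s}; {e, r^12s}; {e, r^13s}; … (19 in all).
So G has 19 subgroups of order 2.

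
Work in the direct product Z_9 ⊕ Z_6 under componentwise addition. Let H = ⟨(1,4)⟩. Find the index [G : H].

|⟨(1,4)⟩| = 9 and |G| = 54.
By Lagrange, [G : H] = |G|/|H| = 54/9 = 6.

6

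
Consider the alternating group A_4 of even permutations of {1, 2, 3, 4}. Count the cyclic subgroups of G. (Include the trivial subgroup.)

8

Group the elements of G by the cyclic subgroup they generate; each cyclic subgroup of order d accounts for φ(d) elements.
Cyclic subgroups by order — order 1: 1; order 2: 3; order 3: 4.
Total: 8.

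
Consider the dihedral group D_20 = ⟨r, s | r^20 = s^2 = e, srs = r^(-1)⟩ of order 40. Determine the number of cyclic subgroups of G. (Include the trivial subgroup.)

26

Each element a generates a cyclic subgroup ⟨a⟩; distinct elements may generate the same one (a cyclic group of order d has φ(d) generators).
Cyclic subgroups by order — order 1: 1; order 2: 21; order 4: 1; order 5: 1; order 10: 1; order 20: 1.
Total: 26.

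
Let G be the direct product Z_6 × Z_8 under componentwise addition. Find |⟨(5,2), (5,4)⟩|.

24

|⟨(5,2)⟩| = 12 and |⟨(5,4)⟩| = 6, so |H| is a multiple of lcm(12, 6) = 12 and divides |G| = 48.
Closing under the operation: H = {(0,0), (0,2), (0,4), (0,6), (1,0), (1,2), (1,4), (1,6), (2,0), (2,2), (2,4), (2,6), (3,0), (3,2), (3,4), (3,6), (4,0), (4,2), (4,4), (4,6), (5,0), (5,2), (5,4), (5,6)}, so |H| = 24.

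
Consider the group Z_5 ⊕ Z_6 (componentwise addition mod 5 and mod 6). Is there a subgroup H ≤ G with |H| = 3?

3 | 30. A subgroup of order 3 is {(0,0), (0,2), (0,4)}.

Yes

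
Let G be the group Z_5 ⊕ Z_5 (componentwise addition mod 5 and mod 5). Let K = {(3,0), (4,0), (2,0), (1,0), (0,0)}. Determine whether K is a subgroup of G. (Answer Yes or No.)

Yes

|K| = 5 divides |G| = 25, consistent with Lagrange.
K contains the identity, every element's inverse is in K, and K is closed under +: it is a subgroup.
In fact K = ⟨(4,0)⟩.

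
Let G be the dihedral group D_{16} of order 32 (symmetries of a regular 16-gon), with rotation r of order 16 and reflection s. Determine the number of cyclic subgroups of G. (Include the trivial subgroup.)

21

Each element a generates a cyclic subgroup ⟨a⟩; distinct elements may generate the same one (a cyclic group of order d has φ(d) generators).
Cyclic subgroups by order — order 1: 1; order 2: 17; order 4: 1; order 8: 1; order 16: 1.
Total: 21.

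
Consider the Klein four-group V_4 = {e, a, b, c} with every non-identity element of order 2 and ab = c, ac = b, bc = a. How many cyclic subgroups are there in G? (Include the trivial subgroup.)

Group the elements of G by the cyclic subgroup they generate; each cyclic subgroup of order d accounts for φ(d) elements.
Cyclic subgroups by order — order 1: 1; order 2: 3.
Total: 4.

4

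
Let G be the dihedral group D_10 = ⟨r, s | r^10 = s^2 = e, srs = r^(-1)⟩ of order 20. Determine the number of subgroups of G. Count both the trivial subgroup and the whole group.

22

|G| = 20, so by Lagrange every subgroup order divides 20. Divisors: 1, 2, 4, 5, 10, 20.
Subgroups by order — order 1: 1; order 2: 11; order 4: 5; order 5: 1; order 10: 3; order 20: 1.
Total: 1 + 11 + 5 + 1 + 3 + 1 = 22.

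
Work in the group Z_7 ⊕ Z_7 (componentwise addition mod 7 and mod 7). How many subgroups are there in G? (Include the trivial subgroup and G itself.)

10

|G| = 49, so by Lagrange every subgroup order divides 49. Divisors: 1, 7, 49.
Subgroups by order — order 1: 1; order 7: 8; order 49: 1.
Total: 1 + 8 + 1 = 10.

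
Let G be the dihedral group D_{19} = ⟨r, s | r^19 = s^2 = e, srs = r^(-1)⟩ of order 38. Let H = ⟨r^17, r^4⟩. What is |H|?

|⟨r^17⟩| = 19 and |⟨r^4⟩| = 19, so |H| is a multiple of lcm(19, 19) = 19 and divides |G| = 38.
Closing under the operation: H = {e, r, r^2, r^3, r^4, r^5, r^6, r^7, r^8, r^9, r^10, r^11, r^12, r^13, r^14, r^15, r^16, r^17, r^18}, so |H| = 19.

19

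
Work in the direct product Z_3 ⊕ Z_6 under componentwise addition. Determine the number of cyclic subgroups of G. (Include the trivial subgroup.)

A cyclic subgroup of order d is generated by each of its φ(d) elements of order d, so the cyclic subgroups of order d number (#elements of order d)/φ(d).
Cyclic subgroups by order — order 1: 1; order 2: 1; order 3: 4; order 6: 4.
Total: 10.

10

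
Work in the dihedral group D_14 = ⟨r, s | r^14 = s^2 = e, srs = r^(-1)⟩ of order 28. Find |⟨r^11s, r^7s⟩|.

|⟨r^11s⟩| = 2 and |⟨r^7s⟩| = 2, so |H| is a multiple of lcm(2, 2) = 2 and divides |G| = 28.
Closing under the operation: H = {e, r^2, r^4, r^6, r^8, r^10, r^12, rs, r^3s, r^5s, r^7s, r^9s, r^11s, r^13s}, so |H| = 14.

14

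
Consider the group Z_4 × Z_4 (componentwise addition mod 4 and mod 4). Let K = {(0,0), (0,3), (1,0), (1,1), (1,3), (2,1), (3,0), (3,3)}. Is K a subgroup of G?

No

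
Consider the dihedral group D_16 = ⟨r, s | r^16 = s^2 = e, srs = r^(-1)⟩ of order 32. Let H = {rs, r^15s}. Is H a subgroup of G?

The identity e ∉ H, so H is not a subgroup.

No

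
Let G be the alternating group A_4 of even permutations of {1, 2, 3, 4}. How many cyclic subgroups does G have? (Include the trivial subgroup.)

Each element a generates a cyclic subgroup ⟨a⟩; distinct elements may generate the same one (a cyclic group of order d has φ(d) generators).
Cyclic subgroups by order — order 1: 1; order 2: 3; order 3: 4.
Total: 8.

8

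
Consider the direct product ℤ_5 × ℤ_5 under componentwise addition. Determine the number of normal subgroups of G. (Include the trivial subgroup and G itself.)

8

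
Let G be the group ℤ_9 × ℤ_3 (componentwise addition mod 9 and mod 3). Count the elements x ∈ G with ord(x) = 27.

0

An element (a,b) has order lcm(ord(a), ord(b)); count pairs with lcm equal to 27.
Enumerating gives 0 such elements.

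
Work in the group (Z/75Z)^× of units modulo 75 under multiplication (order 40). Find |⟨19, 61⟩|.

10

|⟨19⟩| = 10 and |⟨61⟩| = 5, so |H| is a multiple of lcm(10, 5) = 10 and divides |G| = 40.
Closing under the operation: H = {1, 4, 16, 19, 31, 34, 46, 49, 61, 64}, so |H| = 10.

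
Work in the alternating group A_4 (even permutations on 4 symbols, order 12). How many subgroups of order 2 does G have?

3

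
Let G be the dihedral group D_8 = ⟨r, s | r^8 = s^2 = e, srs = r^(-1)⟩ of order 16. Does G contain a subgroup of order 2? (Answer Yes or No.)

Yes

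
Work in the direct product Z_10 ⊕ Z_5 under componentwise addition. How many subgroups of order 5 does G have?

|G| = 50 and 5 | 50, so subgroups of order 5 are possible by Lagrange.
The subgroups of order 5 are: {(0,0), (0,1), (0,2), (0,3), (0,4)}; {(0,0), (2,0), (4,0), (6,0), (8,0)}; {(0,0), (2,1), (4,2), (6,3), (8,4)}; {(0,0), (2,2), (4,4), (6,1), (8,3)}; … (6 in all).
So G has 6 subgroups of order 5.

6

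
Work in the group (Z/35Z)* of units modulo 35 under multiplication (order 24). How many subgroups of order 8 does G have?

1

|G| = 24 and 8 | 24, so subgroups of order 8 are possible by Lagrange.
The subgroups of order 8 are: {1, 6, 8, 13, 22, 27, 29, 34}.
So G has 1 subgroup of order 8.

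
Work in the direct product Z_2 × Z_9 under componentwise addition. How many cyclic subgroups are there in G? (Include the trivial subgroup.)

Each element a generates a cyclic subgroup ⟨a⟩; distinct elements may generate the same one (a cyclic group of order d has φ(d) generators).
Cyclic subgroups by order — order 1: 1; order 2: 1; order 3: 1; order 6: 1; order 9: 1; order 18: 1.
Total: 6.

6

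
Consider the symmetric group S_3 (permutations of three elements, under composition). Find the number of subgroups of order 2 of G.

|G| = 6 and 2 | 6, so subgroups of order 2 are possible by Lagrange.
The subgroups of order 2 are: {e, (1 2)}; {e, (1 3)}; {e, (2 3)}.
So G has 3 subgroups of order 2.

3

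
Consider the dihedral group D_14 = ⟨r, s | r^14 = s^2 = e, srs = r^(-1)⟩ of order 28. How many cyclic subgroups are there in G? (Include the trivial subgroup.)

18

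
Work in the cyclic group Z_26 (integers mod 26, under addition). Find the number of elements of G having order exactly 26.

12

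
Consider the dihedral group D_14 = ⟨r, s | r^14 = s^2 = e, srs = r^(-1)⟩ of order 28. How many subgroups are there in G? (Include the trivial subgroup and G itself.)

|G| = 28, so by Lagrange every subgroup order divides 28. Divisors: 1, 2, 4, 7, 14, 28.
Subgroups by order — order 1: 1; order 2: 15; order 4: 7; order 7: 1; order 14: 3; order 28: 1.
Total: 1 + 15 + 7 + 1 + 3 + 1 = 28.

28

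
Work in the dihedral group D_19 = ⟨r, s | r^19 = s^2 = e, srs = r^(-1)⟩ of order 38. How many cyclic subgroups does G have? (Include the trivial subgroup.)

A cyclic subgroup of order d is generated by each of its φ(d) elements of order d, so the cyclic subgroups of order d number (#elements of order d)/φ(d).
Cyclic subgroups by order — order 1: 1; order 2: 19; order 19: 1.
Total: 21.

21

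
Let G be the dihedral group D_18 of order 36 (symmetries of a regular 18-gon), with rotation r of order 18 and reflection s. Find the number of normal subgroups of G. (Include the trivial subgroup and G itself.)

9

G has 45 subgroups. Checking conjugation-invariance by order — order 1: 1/1 normal; order 2: 1/19 normal; order 3: 1/1 normal; order 4: 0/9 normal; order 6: 1/7 normal; order 9: 1/1 normal; order 12: 0/3 normal; order 18: 3/3 normal; order 36: 1/1 normal.
Total normal subgroups: 9.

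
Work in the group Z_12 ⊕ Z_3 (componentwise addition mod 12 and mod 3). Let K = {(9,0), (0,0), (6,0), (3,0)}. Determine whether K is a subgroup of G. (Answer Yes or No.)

Yes

|K| = 4 divides |G| = 36, consistent with Lagrange.
K contains the identity, every element's inverse is in K, and K is closed under +: it is a subgroup.
In fact K = ⟨(9,0)⟩.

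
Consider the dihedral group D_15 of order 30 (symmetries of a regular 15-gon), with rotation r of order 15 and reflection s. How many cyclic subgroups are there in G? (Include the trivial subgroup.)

A cyclic subgroup of order d is generated by each of its φ(d) elements of order d, so the cyclic subgroups of order d number (#elements of order d)/φ(d).
Cyclic subgroups by order — order 1: 1; order 2: 15; order 3: 1; order 5: 1; order 15: 1.
Total: 19.

19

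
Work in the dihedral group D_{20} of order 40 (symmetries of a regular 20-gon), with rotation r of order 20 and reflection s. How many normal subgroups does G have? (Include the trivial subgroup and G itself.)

G has 48 subgroups. Checking conjugation-invariance by order — order 1: 1/1 normal; order 2: 1/21 normal; order 4: 1/11 normal; order 5: 1/1 normal; order 8: 0/5 normal; order 10: 1/5 normal; order 20: 3/3 normal; order 40: 1/1 normal.
Total normal subgroups: 9.

9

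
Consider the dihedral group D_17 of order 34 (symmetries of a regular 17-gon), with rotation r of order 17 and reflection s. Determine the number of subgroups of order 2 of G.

17

|G| = 34 and 2 | 34, so subgroups of order 2 are possible by Lagrange.
The subgroups of order 2 are: {e, r^10s}; {e, r^11s}; {e, r^12s}; {e, r^13s}; … (17 in all).
So G has 17 subgroups of order 2.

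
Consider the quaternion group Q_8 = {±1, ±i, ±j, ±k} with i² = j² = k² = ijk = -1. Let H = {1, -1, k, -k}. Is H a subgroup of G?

Yes

|H| = 4 divides |G| = 8, consistent with Lagrange.
H contains the identity, every element's inverse is in H, and H is closed under ·: it is a subgroup.
In fact H = ⟨-k⟩.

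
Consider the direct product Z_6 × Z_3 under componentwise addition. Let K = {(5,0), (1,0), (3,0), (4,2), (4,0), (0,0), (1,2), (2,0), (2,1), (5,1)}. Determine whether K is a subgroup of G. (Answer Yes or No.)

No

|K| = 10 does not divide |G| = 18, so by Lagrange K is not a subgroup.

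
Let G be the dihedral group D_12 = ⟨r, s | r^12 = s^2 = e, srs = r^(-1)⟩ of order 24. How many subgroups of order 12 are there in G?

|G| = 24 and 12 | 24, so subgroups of order 12 are possible by Lagrange.
The subgroups of order 12 are: {e, r, r^2, r^3, r^4, r^5, r^6, r^7, r^8, r^9, r^10, r^11}; {e, r^2, r^4, r^6, r^8, r^10, s, r^2s, r^4s, r^6s, r^8s, r^10s}; {e, r^2, r^4, r^6, r^8, r^10, rs, r^3s, r^5s, r^7s, r^9s, r^11s}.
So G has 3 subgroups of order 12.

3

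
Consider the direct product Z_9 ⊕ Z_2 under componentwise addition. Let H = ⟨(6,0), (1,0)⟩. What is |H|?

|⟨(6,0)⟩| = 3 and |⟨(1,0)⟩| = 9, so |H| is a multiple of lcm(3, 9) = 9 and divides |G| = 18.
Closing under the operation: H = {(0,0), (1,0), (2,0), (3,0), (4,0), (5,0), (6,0), (7,0), (8,0)}, so |H| = 9.

9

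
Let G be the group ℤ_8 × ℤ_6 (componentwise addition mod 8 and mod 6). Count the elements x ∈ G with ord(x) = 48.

0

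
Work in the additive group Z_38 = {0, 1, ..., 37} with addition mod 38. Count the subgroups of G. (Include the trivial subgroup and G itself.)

4

Subgroups of the cyclic group Z_38 correspond bijectively to divisors of 38.
Divisors of 38: 1, 2, 19, 38.
So Z_38 has 4 subgroups.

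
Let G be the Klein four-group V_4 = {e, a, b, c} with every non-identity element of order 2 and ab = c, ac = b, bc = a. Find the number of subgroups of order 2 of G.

|G| = 4 and 2 | 4, so subgroups of order 2 are possible by Lagrange.
The subgroups of order 2 are: {e, a}; {e, b}; {e, c}.
So G has 3 subgroups of order 2.

3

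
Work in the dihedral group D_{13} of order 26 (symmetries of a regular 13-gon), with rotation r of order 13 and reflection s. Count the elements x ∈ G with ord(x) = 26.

0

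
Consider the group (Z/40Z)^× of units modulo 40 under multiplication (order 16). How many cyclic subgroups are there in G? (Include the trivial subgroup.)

12

Group the elements of G by the cyclic subgroup they generate; each cyclic subgroup of order d accounts for φ(d) elements.
Cyclic subgroups by order — order 1: 1; order 2: 7; order 4: 4.
Total: 12.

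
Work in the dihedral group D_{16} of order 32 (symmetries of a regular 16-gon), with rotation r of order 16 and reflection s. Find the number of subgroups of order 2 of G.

17

|G| = 32 and 2 | 32, so subgroups of order 2 are possible by Lagrange.
The subgroups of order 2 are: {e, r^10s}; {e, r^11s}; {e, r^12s}; {e, r^13s}; … (17 in all).
So G has 17 subgroups of order 2.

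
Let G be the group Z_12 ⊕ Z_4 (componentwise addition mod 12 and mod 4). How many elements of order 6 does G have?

6

An element (a,b) has order lcm(ord(a), ord(b)); count pairs with lcm equal to 6.
Enumerating gives 6 such elements.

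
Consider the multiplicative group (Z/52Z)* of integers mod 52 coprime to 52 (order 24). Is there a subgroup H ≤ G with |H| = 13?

No

13 does not divide |G| = 24, so by Lagrange no subgroup of order 13 exists.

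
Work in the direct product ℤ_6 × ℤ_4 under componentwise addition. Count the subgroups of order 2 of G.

|G| = 24 and 2 | 24, so subgroups of order 2 are possible by Lagrange.
The subgroups of order 2 are: {(0,0), (0,2)}; {(0,0), (3,0)}; {(0,0), (3,2)}.
So G has 3 subgroups of order 2.

3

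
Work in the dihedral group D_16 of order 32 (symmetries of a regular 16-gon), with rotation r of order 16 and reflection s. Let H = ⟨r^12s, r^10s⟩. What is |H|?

|⟨r^12s⟩| = 2 and |⟨r^10s⟩| = 2, so |H| is a multiple of lcm(2, 2) = 2 and divides |G| = 32.
Closing under the operation: H = {e, r^2, r^4, r^6, r^8, r^10, r^12, r^14, s, r^2s, r^4s, r^6s, r^8s, r^10s, r^12s, r^14s}, so |H| = 16.

16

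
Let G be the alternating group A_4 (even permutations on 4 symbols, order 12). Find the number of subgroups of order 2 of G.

|G| = 12 and 2 | 12, so subgroups of order 2 are possible by Lagrange.
The subgroups of order 2 are: {e, (1 2)(3 4)}; {e, (1 3)(2 4)}; {e, (1 4)(2 3)}.
So G has 3 subgroups of order 2.

3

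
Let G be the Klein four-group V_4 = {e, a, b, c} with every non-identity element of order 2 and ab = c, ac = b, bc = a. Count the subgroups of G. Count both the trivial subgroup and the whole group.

5

|G| = 4, so by Lagrange every subgroup order divides 4. Divisors: 1, 2, 4.
Subgroups by order — order 1: 1; order 2: 3; order 4: 1.
Total: 1 + 3 + 1 = 5.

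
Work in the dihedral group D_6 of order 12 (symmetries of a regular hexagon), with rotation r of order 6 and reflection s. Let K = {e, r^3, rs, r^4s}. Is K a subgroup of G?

|K| = 4 divides |G| = 12, consistent with Lagrange.
K contains the identity, every element's inverse is in K, and K is closed under ·: it is a subgroup.

Yes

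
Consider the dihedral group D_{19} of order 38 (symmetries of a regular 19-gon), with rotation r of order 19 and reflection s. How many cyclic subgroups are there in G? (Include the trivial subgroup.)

21

A cyclic subgroup of order d is generated by each of its φ(d) elements of order d, so the cyclic subgroups of order d number (#elements of order d)/φ(d).
Cyclic subgroups by order — order 1: 1; order 2: 19; order 19: 1.
Total: 21.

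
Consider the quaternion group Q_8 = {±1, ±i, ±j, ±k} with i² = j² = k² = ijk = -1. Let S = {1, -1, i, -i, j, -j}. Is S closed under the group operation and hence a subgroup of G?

|S| = 6 does not divide |G| = 8, so by Lagrange S is not a subgroup.

No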